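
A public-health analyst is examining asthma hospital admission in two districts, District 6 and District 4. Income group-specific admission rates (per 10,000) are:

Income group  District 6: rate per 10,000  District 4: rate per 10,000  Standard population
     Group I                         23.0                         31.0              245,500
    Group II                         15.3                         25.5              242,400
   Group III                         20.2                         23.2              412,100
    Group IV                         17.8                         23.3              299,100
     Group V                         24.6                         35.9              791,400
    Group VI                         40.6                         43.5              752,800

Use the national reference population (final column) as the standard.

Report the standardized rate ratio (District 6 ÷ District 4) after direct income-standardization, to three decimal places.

0.798

Standard total = 2,743,300; weights = 0.0895, 0.0884, 0.1502, 0.1090, 0.2885, 0.2744.
District 6: 0.0895×23.0 + 0.0884×15.3 + 0.1502×20.2 + 0.1090×17.8 + 0.2885×24.6 + 0.2744×40.6 = 26.6233 per 10,000.
District 4: 0.0895×31.0 + 0.0884×25.5 + 0.1502×23.2 + 0.1090×23.3 + 0.2885×35.9 + 0.2744×43.5 = 33.3465 per 10,000.
Ratio = 26.6233 ÷ 33.3465 = 0.79838.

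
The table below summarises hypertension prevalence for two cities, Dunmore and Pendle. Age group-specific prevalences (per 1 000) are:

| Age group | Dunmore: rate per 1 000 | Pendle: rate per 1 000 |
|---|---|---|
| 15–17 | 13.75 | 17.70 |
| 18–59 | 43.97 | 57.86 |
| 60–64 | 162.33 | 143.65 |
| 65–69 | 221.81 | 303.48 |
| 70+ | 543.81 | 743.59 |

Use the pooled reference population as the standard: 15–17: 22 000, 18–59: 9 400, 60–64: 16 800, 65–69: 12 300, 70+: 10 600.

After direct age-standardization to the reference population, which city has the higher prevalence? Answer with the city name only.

Standard total = 71 100; weights = 0.3094, 0.1322, 0.2363, 0.1730, 0.1491.
Dunmore: 0.3094×13.75 + 0.1322×43.97 + 0.2363×162.33 + 0.1730×221.81 + 0.1491×543.81 = 167.8708 per 1 000.
Pendle: 0.3094×17.70 + 0.1322×57.86 + 0.2363×143.65 + 0.1730×303.48 + 0.1491×743.59 = 210.4284 per 1 000.

Pendle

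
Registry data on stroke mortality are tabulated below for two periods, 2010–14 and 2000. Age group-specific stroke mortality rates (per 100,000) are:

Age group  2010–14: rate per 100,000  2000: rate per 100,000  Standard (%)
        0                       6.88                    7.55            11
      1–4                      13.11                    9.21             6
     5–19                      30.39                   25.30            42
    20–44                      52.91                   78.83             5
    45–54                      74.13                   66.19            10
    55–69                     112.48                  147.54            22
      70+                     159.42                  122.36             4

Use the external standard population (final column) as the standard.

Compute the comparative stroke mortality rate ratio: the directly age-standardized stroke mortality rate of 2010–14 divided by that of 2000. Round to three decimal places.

Standard weights: 0.11, 0.06, 0.42, 0.05, 0.10, 0.22, 0.04.
2010–14: 0.1100×6.88 + 0.0600×13.11 + 0.4200×30.39 + 0.0500×52.91 + 0.1000×74.13 + 0.2200×112.48 + 0.0400×159.42 = 55.4881 per 100,000.
2000: 0.1100×7.55 + 0.0600×9.21 + 0.4200×25.30 + 0.0500×78.83 + 0.1000×66.19 + 0.2200×147.54 + 0.0400×122.36 = 59.9228 per 100,000.
Ratio = 55.4881 ÷ 59.9228 = 0.92599.

0.926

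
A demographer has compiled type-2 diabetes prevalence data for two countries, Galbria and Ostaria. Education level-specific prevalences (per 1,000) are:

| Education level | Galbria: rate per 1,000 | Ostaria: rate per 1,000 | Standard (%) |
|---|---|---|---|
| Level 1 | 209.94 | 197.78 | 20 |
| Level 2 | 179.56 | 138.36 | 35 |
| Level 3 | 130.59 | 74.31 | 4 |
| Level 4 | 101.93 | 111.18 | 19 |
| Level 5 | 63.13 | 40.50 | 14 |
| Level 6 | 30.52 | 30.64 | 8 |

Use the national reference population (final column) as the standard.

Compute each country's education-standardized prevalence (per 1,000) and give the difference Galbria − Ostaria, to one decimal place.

Standard weights: 0.20, 0.35, 0.04, 0.19, 0.14, 0.08.
Galbria: 0.2000×209.94 + 0.3500×179.56 + 0.0400×130.59 + 0.1900×101.93 + 0.1400×63.13 + 0.0800×30.52 = 140.7041 per 1,000.
Ostaria: 0.2000×197.78 + 0.3500×138.36 + 0.0400×74.31 + 0.1900×111.18 + 0.1400×40.50 + 0.0800×30.64 = 120.1998 per 1,000.
Difference = 140.7041 − 120.1998 = 20.5043.

20.5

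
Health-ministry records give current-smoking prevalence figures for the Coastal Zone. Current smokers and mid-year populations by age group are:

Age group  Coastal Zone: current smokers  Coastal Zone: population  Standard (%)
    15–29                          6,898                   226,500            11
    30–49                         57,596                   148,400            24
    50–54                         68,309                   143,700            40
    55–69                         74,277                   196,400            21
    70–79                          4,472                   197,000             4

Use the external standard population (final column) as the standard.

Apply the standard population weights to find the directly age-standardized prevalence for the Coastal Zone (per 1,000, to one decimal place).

367.0

Age-specific rates per 1,000 for the Coastal Zone: 30.455, 388.113, 475.358, 378.192, 22.701.
Standard weights: 0.11, 0.24, 0.40, 0.21, 0.04.
Standardized rate: 0.1100×30.455 + 0.2400×388.113 + 0.4000×475.358 + 0.2100×378.192 + 0.0400×22.701 = 366.9690 per 1,000.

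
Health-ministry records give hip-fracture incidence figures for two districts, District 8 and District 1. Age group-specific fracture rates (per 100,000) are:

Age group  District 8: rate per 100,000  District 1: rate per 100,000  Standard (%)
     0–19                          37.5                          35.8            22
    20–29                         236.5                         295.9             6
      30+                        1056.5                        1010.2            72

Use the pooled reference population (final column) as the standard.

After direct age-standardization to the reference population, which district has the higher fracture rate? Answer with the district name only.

District 8

Standard weights: 0.22, 0.06, 0.72.
District 8: 0.2200×37.5 + 0.0600×236.5 + 0.7200×1056.5 = 783.1200 per 100,000.
District 1: 0.2200×35.8 + 0.0600×295.9 + 0.7200×1010.2 = 752.9740 per 100,000.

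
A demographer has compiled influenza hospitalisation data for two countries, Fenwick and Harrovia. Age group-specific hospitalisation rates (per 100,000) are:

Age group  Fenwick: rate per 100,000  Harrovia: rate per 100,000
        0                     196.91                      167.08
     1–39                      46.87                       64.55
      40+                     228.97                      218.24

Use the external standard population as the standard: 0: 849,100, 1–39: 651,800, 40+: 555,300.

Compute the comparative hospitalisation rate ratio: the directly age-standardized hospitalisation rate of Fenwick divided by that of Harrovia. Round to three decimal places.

Standard total = 2,056,200; weights = 0.4129, 0.3170, 0.2701.
Fenwick: 0.4129×196.91 + 0.3170×46.87 + 0.2701×228.97 = 158.0066 per 100,000.
Harrovia: 0.4129×167.08 + 0.3170×64.55 + 0.2701×218.24 = 148.3951 per 100,000.
Ratio = 158.0066 ÷ 148.3951 = 1.06477.

1.065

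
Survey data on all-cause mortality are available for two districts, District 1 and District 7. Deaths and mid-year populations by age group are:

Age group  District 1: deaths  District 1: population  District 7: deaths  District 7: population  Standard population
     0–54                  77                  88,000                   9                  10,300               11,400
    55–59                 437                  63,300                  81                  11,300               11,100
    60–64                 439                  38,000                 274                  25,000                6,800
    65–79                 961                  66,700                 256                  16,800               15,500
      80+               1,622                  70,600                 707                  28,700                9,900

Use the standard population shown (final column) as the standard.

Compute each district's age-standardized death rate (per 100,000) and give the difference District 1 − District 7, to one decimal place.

-51.5

Age-specific rates per 100,000 for District 1: 87.50, 690.36, 1155.26, 1440.78, 2297.45.
For District 7: 87.38, 716.81, 1096.00, 1523.81, 2463.41.
Standard total = 54,700; weights = 0.2084, 0.2029, 0.1243, 0.2834, 0.1810.
District 1: 0.2084×87.50 + 0.2029×690.36 + 0.1243×1155.26 + 0.2834×1440.78 + 0.1810×2297.45 = 1126.0177 per 100,000.
District 7: 0.2084×87.38 + 0.2029×716.81 + 0.1243×1096.00 + 0.2834×1523.81 + 0.1810×2463.41 = 1177.5577 per 100,000.
Difference = 1126.0177 − 1177.5577 = -51.5400.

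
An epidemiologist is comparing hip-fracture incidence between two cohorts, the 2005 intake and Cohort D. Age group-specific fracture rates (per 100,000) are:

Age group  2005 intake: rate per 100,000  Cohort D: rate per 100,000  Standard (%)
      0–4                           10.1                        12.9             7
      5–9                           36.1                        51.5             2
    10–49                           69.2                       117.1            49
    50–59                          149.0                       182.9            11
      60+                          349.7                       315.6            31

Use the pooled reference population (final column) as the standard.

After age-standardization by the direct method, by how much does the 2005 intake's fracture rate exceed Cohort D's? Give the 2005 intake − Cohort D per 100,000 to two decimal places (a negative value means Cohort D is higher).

-17.13

Standard weights: 0.07, 0.02, 0.49, 0.11, 0.31.
The 2005 intake: 0.0700×10.1 + 0.0200×36.1 + 0.4900×69.2 + 0.1100×149.0 + 0.3100×349.7 = 160.1340 per 100,000.
Cohort D: 0.0700×12.9 + 0.0200×51.5 + 0.4900×117.1 + 0.1100×182.9 + 0.3100×315.6 = 177.2670 per 100,000.
Difference = 160.1340 − 177.2670 = -17.1330.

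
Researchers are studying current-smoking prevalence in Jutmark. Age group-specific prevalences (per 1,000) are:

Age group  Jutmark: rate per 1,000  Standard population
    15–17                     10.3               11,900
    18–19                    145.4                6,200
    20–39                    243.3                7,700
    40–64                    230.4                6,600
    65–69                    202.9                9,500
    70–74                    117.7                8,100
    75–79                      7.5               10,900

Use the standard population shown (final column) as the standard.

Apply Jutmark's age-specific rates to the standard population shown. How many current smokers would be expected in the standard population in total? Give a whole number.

Expected current smokers = Σ (standard pop × age-specific rate ÷ 1,000)
= 11,900×10.3/1,000 + 6,200×145.4/1,000 + 7,700×243.3/1,000 + 6,600×230.4/1,000 + 9,500×202.9/1,000 + 8,100×117.7/1,000 + 10,900×7.5/1,000
= 122.57 + 901.48 + 1873.41 + 1520.64 + 1927.55 + 953.37 + 81.75 = 7380.77.

7381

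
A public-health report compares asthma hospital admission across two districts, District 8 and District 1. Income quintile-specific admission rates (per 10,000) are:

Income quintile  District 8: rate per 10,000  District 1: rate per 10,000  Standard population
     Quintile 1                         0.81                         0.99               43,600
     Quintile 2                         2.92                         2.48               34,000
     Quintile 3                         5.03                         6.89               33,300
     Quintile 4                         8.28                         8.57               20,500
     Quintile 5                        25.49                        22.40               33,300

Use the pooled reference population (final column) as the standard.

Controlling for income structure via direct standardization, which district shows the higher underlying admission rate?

District 8

Standard total = 164,700; weights = 0.2647, 0.2064, 0.2022, 0.1245, 0.2022.
District 8: 0.2647×0.81 + 0.2064×2.92 + 0.2022×5.03 + 0.1245×8.28 + 0.2022×25.49 = 8.0185 per 10,000.
District 1: 0.2647×0.99 + 0.2064×2.48 + 0.2022×6.89 + 0.1245×8.57 + 0.2022×22.40 = 7.7628 per 10,000.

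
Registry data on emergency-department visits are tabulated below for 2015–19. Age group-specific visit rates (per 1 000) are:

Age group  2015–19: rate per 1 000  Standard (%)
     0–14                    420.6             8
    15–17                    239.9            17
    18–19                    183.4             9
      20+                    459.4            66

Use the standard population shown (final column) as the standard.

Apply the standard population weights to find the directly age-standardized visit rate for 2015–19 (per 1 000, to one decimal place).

Standard weights: 0.08, 0.17, 0.09, 0.66.
Standardized rate: 0.0800×420.6 + 0.1700×239.9 + 0.0900×183.4 + 0.6600×459.4 = 394.1410 per 1 000.

394.1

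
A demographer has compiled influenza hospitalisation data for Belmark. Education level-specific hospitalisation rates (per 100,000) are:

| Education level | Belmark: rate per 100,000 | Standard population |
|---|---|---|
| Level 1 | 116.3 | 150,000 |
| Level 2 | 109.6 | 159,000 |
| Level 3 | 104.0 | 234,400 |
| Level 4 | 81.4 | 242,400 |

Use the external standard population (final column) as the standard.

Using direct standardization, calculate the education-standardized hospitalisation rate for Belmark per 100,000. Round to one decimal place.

Standard total = 785,800; weights = 0.1909, 0.2023, 0.2983, 0.3085.
Standardized rate: 0.1909×116.3 + 0.2023×109.6 + 0.2983×104.0 + 0.3085×81.4 = 100.5095 per 100,000.

100.5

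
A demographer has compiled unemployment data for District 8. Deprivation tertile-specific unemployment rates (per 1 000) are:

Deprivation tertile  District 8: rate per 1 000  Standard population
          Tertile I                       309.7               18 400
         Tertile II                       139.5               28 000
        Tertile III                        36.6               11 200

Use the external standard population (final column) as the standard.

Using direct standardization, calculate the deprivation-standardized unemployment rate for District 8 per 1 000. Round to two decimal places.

Standard total = 57 600; weights = 0.3194, 0.4861, 0.1944.
Standardized rate: 0.3194×309.7 + 0.4861×139.5 + 0.1944×36.6 = 173.8611 per 1 000.

173.86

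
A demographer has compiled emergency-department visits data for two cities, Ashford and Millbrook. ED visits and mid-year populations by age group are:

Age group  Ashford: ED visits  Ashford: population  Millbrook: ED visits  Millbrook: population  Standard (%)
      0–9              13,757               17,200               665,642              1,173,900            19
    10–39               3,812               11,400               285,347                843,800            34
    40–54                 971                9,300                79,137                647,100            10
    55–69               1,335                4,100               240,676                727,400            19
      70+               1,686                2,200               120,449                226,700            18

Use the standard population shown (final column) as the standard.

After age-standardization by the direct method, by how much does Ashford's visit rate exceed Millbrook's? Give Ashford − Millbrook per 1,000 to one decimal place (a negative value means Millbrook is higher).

Age-specific rates per 1,000 for Ashford: 799.826, 334.386, 104.409, 325.610, 766.364.
For Millbrook: 567.035, 338.169, 122.295, 330.872, 531.315.
Standard weights: 0.19, 0.34, 0.10, 0.19, 0.18.
Ashford: 0.1900×799.826 + 0.3400×334.386 + 0.1000×104.409 + 0.1900×325.610 + 0.1800×766.364 = 475.9103 per 1,000.
Millbrook: 0.1900×567.035 + 0.3400×338.169 + 0.1000×122.295 + 0.1900×330.872 + 0.1800×531.315 = 393.4457 per 1,000.
Difference = 475.9103 − 393.4457 = 82.4645.

82.5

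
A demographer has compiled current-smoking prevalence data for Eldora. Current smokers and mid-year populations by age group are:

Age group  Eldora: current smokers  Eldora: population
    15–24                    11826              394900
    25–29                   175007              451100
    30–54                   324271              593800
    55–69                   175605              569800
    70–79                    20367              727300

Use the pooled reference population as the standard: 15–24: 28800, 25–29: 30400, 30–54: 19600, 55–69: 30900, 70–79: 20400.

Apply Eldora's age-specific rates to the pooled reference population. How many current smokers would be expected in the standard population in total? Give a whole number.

Age-specific rates per 1000 for Eldora: 29.947, 387.956, 546.095, 308.187, 28.004.
Expected current smokers = Σ (standard pop × age-specific rate ÷ 1000)
= 28800×29.947/1000 + 30400×387.956/1000 + 19600×546.095/1000 + 30900×308.187/1000 + 20400×28.004/1000
= 862.47 + 11793.87 + 10703.46 + 9522.98 + 571.27 = 33454.04.

33454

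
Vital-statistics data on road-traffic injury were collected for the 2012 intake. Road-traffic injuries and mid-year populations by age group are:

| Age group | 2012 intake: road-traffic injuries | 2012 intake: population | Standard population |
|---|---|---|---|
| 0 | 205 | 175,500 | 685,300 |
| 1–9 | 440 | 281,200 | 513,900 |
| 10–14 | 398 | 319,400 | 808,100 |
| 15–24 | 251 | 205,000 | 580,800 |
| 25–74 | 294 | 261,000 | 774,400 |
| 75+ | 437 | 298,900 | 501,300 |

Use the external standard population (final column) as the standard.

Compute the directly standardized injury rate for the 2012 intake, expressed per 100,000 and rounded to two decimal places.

127.54

Age-specific rates per 100,000 for the 2012 intake: 116.81, 156.47, 124.61, 122.44, 112.64, 146.20.
Standard total = 3,863,800; weights = 0.1774, 0.1330, 0.2091, 0.1503, 0.2004, 0.1297.
Standardized rate: 0.1774×116.81 + 0.1330×156.47 + 0.2091×124.61 + 0.1503×122.44 + 0.2004×112.64 + 0.1297×146.20 = 127.5407 per 100,000.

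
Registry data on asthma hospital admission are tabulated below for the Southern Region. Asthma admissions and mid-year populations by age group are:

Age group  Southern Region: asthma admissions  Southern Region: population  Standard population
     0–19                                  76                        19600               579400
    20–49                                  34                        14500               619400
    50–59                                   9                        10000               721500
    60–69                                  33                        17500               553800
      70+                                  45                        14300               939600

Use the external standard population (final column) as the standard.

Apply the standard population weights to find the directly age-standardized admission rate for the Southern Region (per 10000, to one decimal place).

Age-specific rates per 10000 for the Southern Region: 38.78, 23.45, 9.00, 18.86, 31.47.
Standard total = 3413700; weights = 0.1697, 0.1814, 0.2114, 0.1622, 0.2752.
Standardized rate: 0.1697×38.78 + 0.1814×23.45 + 0.2114×9.00 + 0.1622×18.86 + 0.2752×31.47 = 24.4587 per 10000.

24.5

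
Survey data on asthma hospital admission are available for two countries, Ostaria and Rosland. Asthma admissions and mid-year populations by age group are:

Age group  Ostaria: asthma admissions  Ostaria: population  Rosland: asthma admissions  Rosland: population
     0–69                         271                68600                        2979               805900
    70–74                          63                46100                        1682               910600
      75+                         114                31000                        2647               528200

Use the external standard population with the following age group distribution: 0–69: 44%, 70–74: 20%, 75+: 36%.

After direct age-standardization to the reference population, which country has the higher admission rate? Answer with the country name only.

Rosland

Age-specific rates per 10000 for Ostaria: 39.50, 13.67, 36.77.
For Rosland: 36.96, 18.47, 50.11.
Standard weights: 0.44, 0.20, 0.36.
Ostaria: 0.4400×39.50 + 0.2000×13.67 + 0.3600×36.77 = 33.3538 per 10000.
Rosland: 0.4400×36.96 + 0.2000×18.47 + 0.3600×50.11 = 37.9997 per 10000.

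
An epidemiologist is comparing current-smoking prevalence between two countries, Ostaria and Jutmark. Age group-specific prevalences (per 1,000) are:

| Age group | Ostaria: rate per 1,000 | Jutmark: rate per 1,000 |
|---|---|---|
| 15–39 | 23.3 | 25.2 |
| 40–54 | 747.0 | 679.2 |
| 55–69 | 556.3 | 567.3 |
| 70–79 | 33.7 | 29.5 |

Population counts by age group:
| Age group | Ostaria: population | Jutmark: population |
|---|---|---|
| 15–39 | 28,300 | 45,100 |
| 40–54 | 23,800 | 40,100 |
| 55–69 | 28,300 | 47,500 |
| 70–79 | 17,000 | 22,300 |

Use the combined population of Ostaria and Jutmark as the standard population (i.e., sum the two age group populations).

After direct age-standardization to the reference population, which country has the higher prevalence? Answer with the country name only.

Combined standard total = 252,400; weights = 0.2908, 0.2532, 0.3003, 0.1557.
Ostaria: 0.2908×23.3 + 0.2532×747.0 + 0.3003×556.3 + 0.1557×33.7 = 368.2071 per 1,000.
Jutmark: 0.2908×25.2 + 0.2532×679.2 + 0.3003×567.3 + 0.1557×29.5 = 354.2443 per 1,000.
The crude rates (356.82 vs 361.14) would put Jutmark higher, but that reflects its age composition; once standardized to a common age structure, Ostaria has the higher underlying rate.

Ostaria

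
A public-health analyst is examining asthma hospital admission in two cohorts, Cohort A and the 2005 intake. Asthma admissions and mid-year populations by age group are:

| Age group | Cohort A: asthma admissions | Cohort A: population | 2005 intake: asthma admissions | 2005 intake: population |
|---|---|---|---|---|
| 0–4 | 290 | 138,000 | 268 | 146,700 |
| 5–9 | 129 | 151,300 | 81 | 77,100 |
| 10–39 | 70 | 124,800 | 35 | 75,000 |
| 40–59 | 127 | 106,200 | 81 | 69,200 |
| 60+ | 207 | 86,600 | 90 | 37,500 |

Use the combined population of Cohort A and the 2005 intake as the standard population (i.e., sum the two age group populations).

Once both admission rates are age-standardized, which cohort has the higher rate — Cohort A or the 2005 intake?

Cohort A

Age-specific rates per 10,000 for Cohort A: 21.01, 8.53, 5.61, 11.96, 23.90.
For the 2005 intake: 18.27, 10.51, 4.67, 11.71, 24.00.
Combined standard total = 1,012,400; weights = 0.2812, 0.2256, 0.1974, 0.1733, 0.1226.
Cohort A: 0.2812×21.01 + 0.2256×8.53 + 0.1974×5.61 + 0.1733×11.96 + 0.1226×23.90 = 13.9419 per 10,000.
The 2005 intake: 0.2812×18.27 + 0.2256×10.51 + 0.1974×4.67 + 0.1733×11.71 + 0.1226×24.00 = 13.3983 per 10,000.
The crude rates (13.56 vs 13.69) would put the 2005 intake higher, but that reflects its age composition; once standardized to a common age structure, Cohort A has the higher underlying rate.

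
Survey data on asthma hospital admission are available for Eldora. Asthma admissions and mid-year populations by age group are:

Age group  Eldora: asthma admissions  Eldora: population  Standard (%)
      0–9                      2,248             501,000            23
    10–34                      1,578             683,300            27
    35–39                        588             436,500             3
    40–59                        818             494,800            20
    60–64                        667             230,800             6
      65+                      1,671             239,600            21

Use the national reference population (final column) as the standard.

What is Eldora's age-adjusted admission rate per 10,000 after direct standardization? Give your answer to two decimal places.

36.65

Age-specific rates per 10,000 for Eldora: 44.87, 23.09, 13.47, 16.53, 28.90, 69.74.
Standard weights: 0.23, 0.27, 0.03, 0.20, 0.06, 0.21.
Standardized rate: 0.2300×44.87 + 0.2700×23.09 + 0.0300×13.47 + 0.2000×16.53 + 0.0600×28.90 + 0.2100×69.74 = 36.6456 per 10,000.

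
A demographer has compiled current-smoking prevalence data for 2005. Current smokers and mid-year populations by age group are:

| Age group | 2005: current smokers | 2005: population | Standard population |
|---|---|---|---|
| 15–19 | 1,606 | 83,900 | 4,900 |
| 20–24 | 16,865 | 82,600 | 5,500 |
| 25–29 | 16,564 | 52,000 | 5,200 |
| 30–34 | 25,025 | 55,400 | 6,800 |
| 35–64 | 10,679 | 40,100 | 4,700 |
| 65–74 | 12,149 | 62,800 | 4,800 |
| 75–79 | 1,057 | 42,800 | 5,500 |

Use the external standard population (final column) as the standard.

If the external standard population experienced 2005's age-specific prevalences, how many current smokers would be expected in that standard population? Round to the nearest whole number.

Age-specific rates per 1,000 for 2005: 19.142, 204.177, 318.538, 451.715, 266.309, 193.455, 24.696.
Expected current smokers = Σ (standard pop × age-specific rate ÷ 1,000)
= 4,900×19.142/1,000 + 5,500×204.177/1,000 + 5,200×318.538/1,000 + 6,800×451.715/1,000 + 4,700×266.309/1,000 + 4,800×193.455/1,000 + 5,500×24.696/1,000
= 93.79 + 1122.97 + 1656.40 + 3071.66 + 1251.65 + 928.59 + 135.83 = 8260.90.

8261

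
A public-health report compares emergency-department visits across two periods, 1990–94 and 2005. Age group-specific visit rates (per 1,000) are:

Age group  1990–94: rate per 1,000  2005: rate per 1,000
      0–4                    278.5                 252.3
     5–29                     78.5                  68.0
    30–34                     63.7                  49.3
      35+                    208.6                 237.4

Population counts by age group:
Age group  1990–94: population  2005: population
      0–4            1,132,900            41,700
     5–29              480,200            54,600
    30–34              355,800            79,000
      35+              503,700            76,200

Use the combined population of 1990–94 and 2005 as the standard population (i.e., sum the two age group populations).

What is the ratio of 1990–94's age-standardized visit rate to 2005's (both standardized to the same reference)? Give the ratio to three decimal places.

Combined standard total = 2,724,100; weights = 0.4312, 0.1963, 0.1596, 0.2129.
1990–94: 0.4312×278.5 + 0.1963×78.5 + 0.1596×63.7 + 0.2129×208.6 = 190.0708 per 1,000.
2005: 0.4312×252.3 + 0.1963×68.0 + 0.1596×49.3 + 0.2129×237.4 = 180.5447 per 1,000.
Ratio = 190.0708 ÷ 180.5447 = 1.05276.

1.053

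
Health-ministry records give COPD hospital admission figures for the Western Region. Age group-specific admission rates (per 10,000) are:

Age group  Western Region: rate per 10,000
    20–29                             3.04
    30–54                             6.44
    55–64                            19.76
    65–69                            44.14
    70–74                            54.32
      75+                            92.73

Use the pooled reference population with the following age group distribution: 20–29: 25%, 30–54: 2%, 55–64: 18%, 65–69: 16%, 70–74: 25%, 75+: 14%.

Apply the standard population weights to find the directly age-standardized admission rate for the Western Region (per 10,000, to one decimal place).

38.1

Standard weights: 0.25, 0.02, 0.18, 0.16, 0.25, 0.14.
Standardized rate: 0.2500×3.04 + 0.0200×6.44 + 0.1800×19.76 + 0.1600×44.14 + 0.2500×54.32 + 0.1400×92.73 = 38.0702 per 10,000.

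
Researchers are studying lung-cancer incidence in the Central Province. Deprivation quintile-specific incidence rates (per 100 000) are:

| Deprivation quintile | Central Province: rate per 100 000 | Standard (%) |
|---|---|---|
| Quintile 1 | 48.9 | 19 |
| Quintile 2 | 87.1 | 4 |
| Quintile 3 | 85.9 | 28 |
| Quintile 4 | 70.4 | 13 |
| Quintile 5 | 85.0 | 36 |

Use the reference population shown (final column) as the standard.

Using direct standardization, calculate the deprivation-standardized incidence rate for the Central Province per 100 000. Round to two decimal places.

76.58

Standard weights: 0.19, 0.04, 0.28, 0.13, 0.36.
Standardized rate: 0.1900×48.9 + 0.0400×87.1 + 0.2800×85.9 + 0.1300×70.4 + 0.3600×85.0 = 76.5790 per 100 000.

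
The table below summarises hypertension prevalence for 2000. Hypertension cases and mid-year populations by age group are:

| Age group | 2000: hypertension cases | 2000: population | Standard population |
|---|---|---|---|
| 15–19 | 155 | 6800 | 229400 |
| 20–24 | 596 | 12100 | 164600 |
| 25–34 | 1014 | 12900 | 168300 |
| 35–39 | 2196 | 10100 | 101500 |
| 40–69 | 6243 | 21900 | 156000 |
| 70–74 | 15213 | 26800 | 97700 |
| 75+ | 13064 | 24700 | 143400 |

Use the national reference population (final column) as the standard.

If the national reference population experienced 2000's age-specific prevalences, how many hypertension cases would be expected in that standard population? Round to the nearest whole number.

224410

Age-specific rates per 1000 for 2000: 22.794, 49.256, 78.605, 217.426, 285.068, 567.649, 528.907.
Expected hypertension cases = Σ (standard pop × age-specific rate ÷ 1000)
= 229400×22.794/1000 + 164600×49.256/1000 + 168300×78.605/1000 + 101500×217.426/1000 + 156000×285.068/1000 + 97700×567.649/1000 + 143400×528.907/1000
= 5228.97 + 8107.57 + 13229.16 + 22068.71 + 44470.68 + 55459.33 + 75845.25 = 224409.68.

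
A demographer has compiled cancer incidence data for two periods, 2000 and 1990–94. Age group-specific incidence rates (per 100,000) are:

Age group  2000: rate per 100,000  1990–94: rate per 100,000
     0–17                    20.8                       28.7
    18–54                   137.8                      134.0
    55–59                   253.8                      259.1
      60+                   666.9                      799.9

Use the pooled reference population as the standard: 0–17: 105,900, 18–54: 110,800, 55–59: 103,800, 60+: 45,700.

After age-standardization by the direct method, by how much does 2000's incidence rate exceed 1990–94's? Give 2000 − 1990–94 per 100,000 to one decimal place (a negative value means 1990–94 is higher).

-19.2

Standard total = 366,200; weights = 0.2892, 0.3026, 0.2835, 0.1248.
2000: 0.2892×20.8 + 0.3026×137.8 + 0.2835×253.8 + 0.1248×666.9 = 202.8747 per 100,000.
1990–94: 0.2892×28.7 + 0.3026×134.0 + 0.2835×259.1 + 0.1248×799.9 = 222.1096 per 100,000.
Difference = 202.8747 − 222.1096 = -19.2349.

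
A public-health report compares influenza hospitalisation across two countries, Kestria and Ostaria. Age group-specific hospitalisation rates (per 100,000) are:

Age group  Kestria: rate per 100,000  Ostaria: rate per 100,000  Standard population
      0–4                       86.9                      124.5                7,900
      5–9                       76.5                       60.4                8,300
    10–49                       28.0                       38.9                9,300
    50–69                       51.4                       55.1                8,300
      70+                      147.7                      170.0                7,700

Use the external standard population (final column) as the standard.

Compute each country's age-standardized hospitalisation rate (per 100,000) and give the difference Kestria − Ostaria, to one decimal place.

Standard total = 41,500; weights = 0.1904, 0.2000, 0.2241, 0.2000, 0.1855.
Kestria: 0.1904×86.9 + 0.2000×76.5 + 0.2241×28.0 + 0.2000×51.4 + 0.1855×147.7 = 75.8017 per 100,000.
Ostaria: 0.1904×124.5 + 0.2000×60.4 + 0.2241×38.9 + 0.2000×55.1 + 0.1855×170.0 = 87.0595 per 100,000.
Difference = 75.8017 − 87.0595 = -11.2578.

-11.3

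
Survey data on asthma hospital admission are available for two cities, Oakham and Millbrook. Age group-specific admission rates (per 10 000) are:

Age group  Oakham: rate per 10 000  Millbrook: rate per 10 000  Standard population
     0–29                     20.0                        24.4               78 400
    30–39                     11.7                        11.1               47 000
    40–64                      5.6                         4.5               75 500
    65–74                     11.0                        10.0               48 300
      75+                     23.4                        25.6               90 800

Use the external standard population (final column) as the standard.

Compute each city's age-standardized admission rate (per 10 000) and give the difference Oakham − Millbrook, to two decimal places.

-1.13

Standard total = 340 000; weights = 0.2306, 0.1382, 0.2221, 0.1421, 0.2671.
Oakham: 0.2306×20.0 + 0.1382×11.7 + 0.2221×5.6 + 0.1421×11.0 + 0.2671×23.4 = 15.2845 per 10 000.
Millbrook: 0.2306×24.4 + 0.1382×11.1 + 0.2221×4.5 + 0.1421×10.0 + 0.2671×25.6 = 16.4173 per 10 000.
Difference = 15.2845 − 16.4173 = -1.1329.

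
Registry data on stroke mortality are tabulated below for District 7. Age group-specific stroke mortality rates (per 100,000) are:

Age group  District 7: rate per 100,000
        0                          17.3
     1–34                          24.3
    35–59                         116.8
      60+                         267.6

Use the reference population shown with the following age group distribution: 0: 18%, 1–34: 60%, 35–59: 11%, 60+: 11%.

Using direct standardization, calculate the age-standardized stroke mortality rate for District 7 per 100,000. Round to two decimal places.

59.98

Standard weights: 0.18, 0.60, 0.11, 0.11.
Standardized rate: 0.1800×17.3 + 0.6000×24.3 + 0.1100×116.8 + 0.1100×267.6 = 59.9780 per 100,000.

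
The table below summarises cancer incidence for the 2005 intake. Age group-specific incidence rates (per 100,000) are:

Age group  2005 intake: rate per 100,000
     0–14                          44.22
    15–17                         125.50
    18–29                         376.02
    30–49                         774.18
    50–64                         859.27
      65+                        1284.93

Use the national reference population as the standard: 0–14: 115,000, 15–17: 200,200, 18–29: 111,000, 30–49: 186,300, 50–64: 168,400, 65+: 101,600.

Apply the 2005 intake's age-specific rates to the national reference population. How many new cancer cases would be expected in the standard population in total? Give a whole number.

Expected new cancer cases = Σ (standard pop × age-specific rate ÷ 100,000)
= 115,000×44.22/100,000 + 200,200×125.50/100,000 + 111,000×376.02/100,000 + 186,300×774.18/100,000 + 168,400×859.27/100,000 + 101,600×1284.93/100,000
= 50.85 + 251.25 + 417.38 + 1442.30 + 1447.01 + 1305.49 = 4914.28.

4914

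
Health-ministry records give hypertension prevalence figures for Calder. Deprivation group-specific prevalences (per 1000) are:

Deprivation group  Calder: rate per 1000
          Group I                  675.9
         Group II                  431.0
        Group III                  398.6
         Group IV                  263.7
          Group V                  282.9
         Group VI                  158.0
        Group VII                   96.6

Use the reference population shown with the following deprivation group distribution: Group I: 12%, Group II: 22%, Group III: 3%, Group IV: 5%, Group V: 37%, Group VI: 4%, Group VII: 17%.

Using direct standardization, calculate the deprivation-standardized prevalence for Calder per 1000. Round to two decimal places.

328.49

Standard weights: 0.12, 0.22, 0.03, 0.05, 0.37, 0.04, 0.17.
Standardized rate: 0.1200×675.9 + 0.2200×431.0 + 0.0300×398.6 + 0.0500×263.7 + 0.3700×282.9 + 0.0400×158.0 + 0.1700×96.6 = 328.4860 per 1000.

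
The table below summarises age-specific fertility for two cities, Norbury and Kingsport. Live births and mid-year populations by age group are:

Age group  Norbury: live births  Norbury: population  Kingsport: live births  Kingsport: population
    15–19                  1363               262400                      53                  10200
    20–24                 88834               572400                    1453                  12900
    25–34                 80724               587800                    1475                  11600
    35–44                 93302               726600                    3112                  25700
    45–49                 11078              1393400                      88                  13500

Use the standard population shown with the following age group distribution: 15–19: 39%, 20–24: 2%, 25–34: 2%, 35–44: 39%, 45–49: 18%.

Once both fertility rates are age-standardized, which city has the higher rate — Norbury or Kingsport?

Age-specific rates per 1000 for Norbury: 5.194, 155.196, 137.332, 128.409, 7.950.
For Kingsport: 5.196, 112.636, 127.155, 121.089, 6.519.
Standard weights: 0.39, 0.02, 0.02, 0.39, 0.18.
Norbury: 0.3900×5.194 + 0.0200×155.196 + 0.0200×137.332 + 0.3900×128.409 + 0.1800×7.950 = 59.3869 per 1000.
Kingsport: 0.3900×5.196 + 0.0200×112.636 + 0.0200×127.155 + 0.3900×121.089 + 0.1800×6.519 = 55.2205 per 1000.
The crude rates (77.71 vs 83.64) would put Kingsport higher, but that reflects its age composition; once standardized to a common age structure, Norbury has the higher underlying rate.

Norbury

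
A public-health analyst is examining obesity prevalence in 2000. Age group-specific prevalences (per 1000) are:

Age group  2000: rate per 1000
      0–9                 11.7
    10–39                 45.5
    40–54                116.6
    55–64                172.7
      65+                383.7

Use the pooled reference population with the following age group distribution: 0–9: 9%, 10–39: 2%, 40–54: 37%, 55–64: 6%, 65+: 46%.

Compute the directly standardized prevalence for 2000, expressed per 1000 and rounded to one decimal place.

232.0

Standard weights: 0.09, 0.02, 0.37, 0.06, 0.46.
Standardized rate: 0.0900×11.7 + 0.0200×45.5 + 0.3700×116.6 + 0.0600×172.7 + 0.4600×383.7 = 231.9690 per 1000.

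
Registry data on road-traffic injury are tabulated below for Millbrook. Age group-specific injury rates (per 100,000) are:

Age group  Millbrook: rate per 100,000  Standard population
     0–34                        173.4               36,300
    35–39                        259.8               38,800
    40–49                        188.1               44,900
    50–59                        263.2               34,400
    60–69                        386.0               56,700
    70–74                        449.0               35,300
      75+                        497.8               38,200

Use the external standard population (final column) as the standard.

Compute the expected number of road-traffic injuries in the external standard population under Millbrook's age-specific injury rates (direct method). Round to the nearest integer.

906

Expected road-traffic injuries = Σ (standard pop × age-specific rate ÷ 100,000)
= 36,300×173.4/100,000 + 38,800×259.8/100,000 + 44,900×188.1/100,000 + 34,400×263.2/100,000 + 56,700×386.0/100,000 + 35,300×449.0/100,000 + 38,200×497.8/100,000
= 62.94 + 100.80 + 84.46 + 90.54 + 218.86 + 158.50 + 190.16 = 906.26.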